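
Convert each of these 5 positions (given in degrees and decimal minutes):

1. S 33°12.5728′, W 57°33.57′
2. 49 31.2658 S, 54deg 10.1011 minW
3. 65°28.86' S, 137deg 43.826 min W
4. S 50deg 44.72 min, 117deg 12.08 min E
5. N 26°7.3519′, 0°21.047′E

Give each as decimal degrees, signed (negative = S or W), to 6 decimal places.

1. -33.209547, -57.559500
2. -49.521097, -54.168352
3. -65.481000, -137.730433
4. -50.745333, 117.201333
5. 26.122532, 0.350783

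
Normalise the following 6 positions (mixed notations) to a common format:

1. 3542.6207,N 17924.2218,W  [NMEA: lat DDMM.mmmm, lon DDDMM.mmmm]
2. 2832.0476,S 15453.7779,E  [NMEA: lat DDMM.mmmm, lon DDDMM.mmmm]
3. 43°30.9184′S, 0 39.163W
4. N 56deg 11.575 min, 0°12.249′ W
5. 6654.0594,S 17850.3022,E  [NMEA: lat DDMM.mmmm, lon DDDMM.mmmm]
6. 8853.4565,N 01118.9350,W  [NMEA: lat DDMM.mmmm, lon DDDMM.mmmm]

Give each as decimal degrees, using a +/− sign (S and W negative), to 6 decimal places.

1. 35.710345, -179.403697
2. -28.534127, 154.896298
3. -43.515307, -0.652717
4. 56.192917, -0.204150
5. -66.900990, 178.838370
6. 88.890942, -11.315583

Point 1:
  Lat: degrees = first 2 digits = 35, minutes = 42.6207; 35 + 42.6207/60 = 35.7103450
  N → positive
  λ: degrees = first 3 digits = 179, minutes = 24.2218; 179 + 24.2218/60 = 179.4036967
  W ⇒ negate
Point 2:
  Latitude: degrees = first 2 digits = 28, minutes = 32.0476; 28 + 32.0476/60 = 28.5341267
  hemisphere S, so the sign is −
  λ: split at 3 digits → 154° and 53.7779′; 154 + 53.7779/60 = 154.8962983
  E ⇒ keep positive
Point 3:
  Lat: 43 + 30.9184/60 = 43.5153067
  S → negative
  λ: 0 + 39.163/60 = 0.6527167
  W → negative
Point 4:
  Lat: 56 + 11.575/60 = 56.1929167
  N ⇒ keep positive
  λ: 12.249′ = 0.204150°; total 0.2041500
  W → negative
Point 5:
  φ: split at 2 digits → 66° and 54.0594′; 66 + 54.0594/60 = 66.9009900
  hemisphere S, so the sign is −
  Longitude: degrees = first 3 digits = 178, minutes = 50.3022; 178 + 50.3022/60 = 178.8383700
  E ⇒ keep positive
Point 6:
  Latitude: degrees = first 2 digits = 88, minutes = 53.4565; 88 + 53.4565/60 = 88.8909417
  N → positive
  Longitude: split at 3 digits → 011° and 18.935′; 11 + 18.935/60 = 11.3155833
  W → negative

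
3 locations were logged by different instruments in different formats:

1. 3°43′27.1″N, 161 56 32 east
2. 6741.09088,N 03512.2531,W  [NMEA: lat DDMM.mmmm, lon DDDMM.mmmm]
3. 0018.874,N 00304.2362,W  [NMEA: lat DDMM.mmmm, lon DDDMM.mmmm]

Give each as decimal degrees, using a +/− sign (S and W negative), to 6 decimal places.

1. 3.724194, 161.942222
2. 67.684848, -35.204218
3. 0.314567, -3.070603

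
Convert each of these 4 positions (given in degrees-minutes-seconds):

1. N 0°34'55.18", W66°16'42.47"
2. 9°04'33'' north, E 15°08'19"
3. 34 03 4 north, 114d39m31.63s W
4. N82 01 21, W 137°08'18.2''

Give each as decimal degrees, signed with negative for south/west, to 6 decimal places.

Point 1:
  φ: 34′ + 55.18″ = 34.91967′; 0 + 34.91967/60 = 0.5819944
  N → positive
  Lon: 66° + 16/60 + 42.47/3600 = 66 + 0.266667 + 0.011797 = 66.2784639
  W → negative
Point 2:
  Lat: 9 + 4/60 + 33/3600 = 9.0758333
  N → positive
  λ: 15 + 8/60 + 19/3600 = 15.1386111
  E → positive
Point 3:
  Lat: 34° + 3/60 + 4/3600 = 34 + 0.050000 + 0.001111 = 34.0511111
  N ⇒ keep positive
  λ: 114 + 39/60 + 31.63/3600 = 114.6587861
  W → negative
Point 4:
  Lat: 82 + 1/60 + 21/3600 = 82.0225000
  N → positive
  λ: 137 + 8/60 + 18.2/3600 = 137.1383889
  hemisphere W, so the sign is −

1. 0.581994, -66.278464
2. 9.075833, 15.138611
3. 34.051111, -114.658786
4. 82.022500, -137.138389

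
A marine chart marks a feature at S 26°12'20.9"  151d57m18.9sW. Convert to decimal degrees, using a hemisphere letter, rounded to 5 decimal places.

26.20581° S, 151.95525° W

Lat: 26° + 12/60 + 20.9/3600 = 26 + 0.200000 + 0.005806 = 26.205806
λ: 57′ + 18.9″ = 57.31500′; 151 + 57.31500/60 = 151.955250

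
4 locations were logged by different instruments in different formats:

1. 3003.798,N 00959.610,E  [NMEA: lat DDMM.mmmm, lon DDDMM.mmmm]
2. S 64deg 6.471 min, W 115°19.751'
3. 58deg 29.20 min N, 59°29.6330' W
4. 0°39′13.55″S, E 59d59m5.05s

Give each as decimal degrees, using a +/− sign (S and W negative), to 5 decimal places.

Point 1:
  φ: split at 2 digits → 30° and 3.798′; 30 + 3.798/60 = 30.063300
  N ⇒ keep positive
  Longitude: degrees = first 3 digits = 9, minutes = 59.61; 9 + 59.61/60 = 9.993500
  E → positive
Point 2:
  Latitude: 64 + 6.471/60 = 64.107850
  S → negative
  λ: 19.751′ = 0.329183°; total 115.329183
  W → negative
Point 3:
  Latitude: 29.2′ = 0.486667°; total 58.486667
  N ⇒ keep positive
  Longitude: 29.633′ = 0.493883°; total 59.493883
  W ⇒ negate
Point 4:
  φ: 0° + 39/60 + 13.55/3600 = 0 + 0.650000 + 0.003764 = 0.653764
  hemisphere S, so the sign is −
  Longitude: 59′ + 5.05″ = 59.08417′; 59 + 59.08417/60 = 59.984736
  E → positive

1. 30.06330, 9.99350
2. -64.10785, -115.32918
3. 58.48667, -59.49388
4. -0.65376, 59.98474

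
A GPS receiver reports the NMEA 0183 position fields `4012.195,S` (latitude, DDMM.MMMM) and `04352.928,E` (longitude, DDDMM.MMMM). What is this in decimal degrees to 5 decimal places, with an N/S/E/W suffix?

40.20325° S, 43.88213° E

φ: split at 2 digits → 40° and 12.195′; 40 + 12.195/60 = 40.203250
λ: degrees = first 3 digits = 43, minutes = 52.928; 43 + 52.928/60 = 43.882133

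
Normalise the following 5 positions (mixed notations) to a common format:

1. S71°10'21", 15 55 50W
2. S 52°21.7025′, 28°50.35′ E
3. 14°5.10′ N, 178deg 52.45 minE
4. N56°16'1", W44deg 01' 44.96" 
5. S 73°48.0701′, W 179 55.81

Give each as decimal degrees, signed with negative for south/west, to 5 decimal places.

Point 1:
  Lat: 71 + 10/60 + 21/3600 = 71.172500
  S ⇒ negate
  Lon: 55′ + 50″ = 55.83333′; 15 + 55.83333/60 = 15.930556
  W → negative
Point 2:
  Latitude: 52 + 21.7025/60 = 52.361708
  S ⇒ negate
  Longitude: 28 + 50.35/60 = 28.839167
  E ⇒ keep positive
Point 3:
  Latitude: 5.1′ = 0.085000°; total 14.085000
  N → positive
  Longitude: 178 + 52.45/60 = 178.874167
  E ⇒ keep positive
Point 4:
  Latitude: 56° + 16/60 + 1/3600 = 56 + 0.266667 + 0.000278 = 56.266944
  N → positive
  Lon: 44 + 1/60 + 44.96/3600 = 44.029156
  W → negative
Point 5:
  Latitude: 73 + 48.0701/60 = 73.801168
  S → negative
  Lon: 55.81′ = 0.930167°; total 179.930167
  W → negative

1. -71.17250, -15.93056
2. -52.36171, 28.83917
3. 14.08500, 178.87417
4. 56.26694, -44.02916
5. -73.80117, -179.93017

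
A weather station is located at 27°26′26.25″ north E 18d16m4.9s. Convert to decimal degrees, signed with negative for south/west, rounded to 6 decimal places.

Latitude: 27° + 26/60 + 26.25/3600 = 27 + 0.433333 + 0.007292 = 27.4406250
N ⇒ keep positive
Longitude: 18° + 16/60 + 4.9/3600 = 18 + 0.266667 + 0.001361 = 18.2680278
E → positive

27.440625, 18.268028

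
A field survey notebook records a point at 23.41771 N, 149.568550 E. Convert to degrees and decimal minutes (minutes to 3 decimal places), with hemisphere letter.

23° 25.063′ N, 149° 34.113′ E

Latitude: 23° + 0.417710 × 60 = 23° 25.06260′
Longitude: 149° + 0.568550 × 60 = 149° 34.11300′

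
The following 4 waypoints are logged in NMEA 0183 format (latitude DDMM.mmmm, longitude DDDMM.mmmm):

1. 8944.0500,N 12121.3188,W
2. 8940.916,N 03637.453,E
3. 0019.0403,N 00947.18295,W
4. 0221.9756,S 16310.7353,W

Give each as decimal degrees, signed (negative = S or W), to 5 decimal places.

Point 1:
  Latitude: degrees = first 2 digits = 89, minutes = 44.05; 89 + 44.05/60 = 89.734167
  N ⇒ keep positive
  λ: degrees = first 3 digits = 121, minutes = 21.3188; 121 + 21.3188/60 = 121.355313
  hemisphere W, so the sign is −
Point 2:
  Lat: degrees = first 2 digits = 89, minutes = 40.916; 89 + 40.916/60 = 89.681933
  N ⇒ keep positive
  Longitude: degrees = first 3 digits = 36, minutes = 37.453; 36 + 37.453/60 = 36.624217
  E → positive
Point 3:
  Lat: degrees = first 2 digits = 0, minutes = 19.0403; 0 + 19.0403/60 = 0.317338
  N → positive
  Lon: split at 3 digits → 009° and 47.18295′; 9 + 47.18295/60 = 9.786383
  hemisphere W, so the sign is −
Point 4:
  φ: degrees = first 2 digits = 2, minutes = 21.9756; 2 + 21.9756/60 = 2.366260
  S → negative
  Longitude: degrees = first 3 digits = 163, minutes = 10.7353; 163 + 10.7353/60 = 163.178922
  W ⇒ negate

1. 89.73417, -121.35531
2. 89.68193, 36.62422
3. 0.31734, -9.78638
4. -2.36626, -163.17892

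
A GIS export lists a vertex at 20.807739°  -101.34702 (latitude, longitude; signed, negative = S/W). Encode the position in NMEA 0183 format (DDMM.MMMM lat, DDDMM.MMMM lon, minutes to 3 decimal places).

Lat: minutes = (20.807739 − 20) × 60 = 48.46434
Longitude is negative → W; |value| = 101.347020
Longitude: fractional part 0.347020 → 20.82120 minutes

2048.464,N / 10120.821,W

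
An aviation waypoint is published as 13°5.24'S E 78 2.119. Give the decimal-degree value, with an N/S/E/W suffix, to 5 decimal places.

φ: 13 + 5.24/60 = 13.087333
Longitude: 2.119′ = 0.035317°; total 78.035317

13.08733° S, 78.03532° E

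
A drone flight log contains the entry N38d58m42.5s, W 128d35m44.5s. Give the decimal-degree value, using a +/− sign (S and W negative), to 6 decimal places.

Latitude: 38° + 58/60 + 42.5/3600 = 38 + 0.966667 + 0.011806 = 38.9784722
N → positive
λ: 128 + 35/60 + 44.5/3600 = 128.5956944
hemisphere W, so the sign is −

38.978472, -128.595694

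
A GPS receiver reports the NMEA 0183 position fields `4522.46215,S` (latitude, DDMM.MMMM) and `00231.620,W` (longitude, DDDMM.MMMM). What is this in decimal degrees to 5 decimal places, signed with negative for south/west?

-45.37437, -2.52700

Lat: degrees = first 2 digits = 45, minutes = 22.46215; 45 + 22.46215/60 = 45.374369
S ⇒ negate
Lon: split at 3 digits → 002° and 31.62′; 2 + 31.62/60 = 2.527000
hemisphere W, so the sign is −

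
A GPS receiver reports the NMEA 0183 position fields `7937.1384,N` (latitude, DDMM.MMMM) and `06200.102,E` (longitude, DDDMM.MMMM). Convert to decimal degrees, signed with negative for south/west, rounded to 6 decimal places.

79.618973, 62.001700

φ: split at 2 digits → 79° and 37.1384′; 79 + 37.1384/60 = 79.6189733
N → positive
Longitude: degrees = first 3 digits = 62, minutes = 0.102; 62 + 0.102/60 = 62.0017000
E → positive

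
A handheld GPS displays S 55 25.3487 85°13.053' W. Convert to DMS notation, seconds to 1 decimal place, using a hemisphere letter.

55°25′20.9″ S, 85°13′3.2″ W

Lat: 25.34870′ → 25′ and 0.34870 × 60 = 20.922″
λ: fractional minutes 0.05300 × 60 = 3.180″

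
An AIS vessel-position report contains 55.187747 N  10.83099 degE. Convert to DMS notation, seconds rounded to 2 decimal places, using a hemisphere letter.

55°11′15.89″ N, 10°49′51.56″ E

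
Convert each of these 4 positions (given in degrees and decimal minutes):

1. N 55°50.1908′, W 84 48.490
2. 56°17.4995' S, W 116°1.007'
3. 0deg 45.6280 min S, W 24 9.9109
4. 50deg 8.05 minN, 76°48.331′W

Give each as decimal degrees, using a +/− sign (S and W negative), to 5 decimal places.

1. 55.83651, -84.80817
2. -56.29166, -116.01678
3. -0.76047, -24.16518
4. 50.13417, -76.80552

Point 1:
  Lat: 50.1908′ = 0.836513°; total 55.836513
  N → positive
  λ: 48.49′ = 0.808167°; total 84.808167
  W → negative
Point 2:
  Latitude: 17.4995′ = 0.291658°; total 56.291658
  S → negative
  Longitude: 1.007′ = 0.016783°; total 116.016783
  W → negative
Point 3:
  Lat: 45.628′ = 0.760467°; total 0.760467
  S ⇒ negate
  λ: 24 + 9.9109/60 = 24.165182
  W → negative
Point 4:
  Latitude: 50 + 8.05/60 = 50.134167
  N ⇒ keep positive
  Lon: 48.331′ = 0.805517°; total 76.805517
  hemisphere W, so the sign is −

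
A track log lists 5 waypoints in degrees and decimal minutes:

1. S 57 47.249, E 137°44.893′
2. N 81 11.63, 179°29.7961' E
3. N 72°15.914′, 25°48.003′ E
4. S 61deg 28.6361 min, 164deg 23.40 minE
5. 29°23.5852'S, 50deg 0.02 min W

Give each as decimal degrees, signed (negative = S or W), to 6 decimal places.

Point 1:
  Latitude: 57 + 47.249/60 = 57.7874833
  S → negative
  Longitude: 44.893′ = 0.748217°; total 137.7482167
  E → positive
Point 2:
  φ: 11.63′ = 0.193833°; total 81.1938333
  N → positive
  Longitude: 179 + 29.7961/60 = 179.4966017
  E ⇒ keep positive
Point 3:
  φ: 15.914′ = 0.265233°; total 72.2652333
  N ⇒ keep positive
  Longitude: 48.003′ = 0.800050°; total 25.8000500
  E → positive
Point 4:
  Lat: 28.6361′ = 0.477268°; total 61.4772683
  S → negative
  Longitude: 164 + 23.4/60 = 164.3900000
  E → positive
Point 5:
  φ: 29 + 23.5852/60 = 29.3930867
  S → negative
  λ: 50 + 0.02/60 = 50.0003333
  hemisphere W, so the sign is −

1. -57.787483, 137.748217
2. 81.193833, 179.496602
3. 72.265233, 25.800050
4. -61.477268, 164.390000
5. -29.393087, -50.000333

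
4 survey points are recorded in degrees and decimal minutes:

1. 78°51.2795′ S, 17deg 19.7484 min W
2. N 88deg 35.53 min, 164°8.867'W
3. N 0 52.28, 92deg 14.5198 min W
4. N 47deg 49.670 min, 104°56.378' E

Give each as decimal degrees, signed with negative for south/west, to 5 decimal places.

1. -78.85466, -17.32914
2. 88.59217, -164.14778
3. 0.87133, -92.24200
4. 47.82783, 104.93963

Point 1:
  Latitude: 78 + 51.2795/60 = 78.854658
  S → negative
  Lon: 17 + 19.7484/60 = 17.329140
  W → negative
Point 2:
  φ: 88 + 35.53/60 = 88.592167
  N ⇒ keep positive
  Longitude: 164 + 8.867/60 = 164.147783
  W ⇒ negate
Point 3:
  Lat: 0 + 52.28/60 = 0.871333
  N ⇒ keep positive
  Lon: 92 + 14.5198/60 = 92.241997
  W ⇒ negate
Point 4:
  Latitude: 47 + 49.67/60 = 47.827833
  N ⇒ keep positive
  Longitude: 56.378′ = 0.939633°; total 104.939633
  E → positive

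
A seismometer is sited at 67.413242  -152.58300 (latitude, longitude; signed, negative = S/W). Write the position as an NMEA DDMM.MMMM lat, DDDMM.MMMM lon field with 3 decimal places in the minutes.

φ: minutes = (67.413242 − 67) × 60 = 24.79452
Longitude is negative → W; |value| = 152.583000
Lon: fractional part 0.583000 → 34.98000 minutes

6724.795,N / 15234.980,W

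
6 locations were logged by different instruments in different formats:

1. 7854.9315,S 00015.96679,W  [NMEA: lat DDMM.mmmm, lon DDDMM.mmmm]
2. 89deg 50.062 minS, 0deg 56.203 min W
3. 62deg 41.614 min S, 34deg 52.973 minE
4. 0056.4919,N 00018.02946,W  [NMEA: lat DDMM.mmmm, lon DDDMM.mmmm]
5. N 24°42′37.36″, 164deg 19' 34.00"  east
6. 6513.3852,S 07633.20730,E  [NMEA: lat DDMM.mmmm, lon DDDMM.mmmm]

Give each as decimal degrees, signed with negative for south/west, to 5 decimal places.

Point 1:
  φ: split at 2 digits → 78° and 54.9315′; 78 + 54.9315/60 = 78.915525
  S → negative
  Longitude: split at 3 digits → 000° and 15.96679′; 0 + 15.96679/60 = 0.266113
  W → negative
Point 2:
  φ: 89 + 50.062/60 = 89.834367
  S → negative
  Longitude: 0 + 56.203/60 = 0.936717
  W ⇒ negate
Point 3:
  φ: 62 + 41.614/60 = 62.693567
  S → negative
  Longitude: 52.973′ = 0.882883°; total 34.882883
  E ⇒ keep positive
Point 4:
  Lat: split at 2 digits → 00° and 56.4919′; 0 + 56.4919/60 = 0.941532
  N ⇒ keep positive
  Longitude: split at 3 digits → 000° and 18.02946′; 0 + 18.02946/60 = 0.300491
  hemisphere W, so the sign is −
Point 5:
  Lat: 24° + 42/60 + 37.36/3600 = 24 + 0.700000 + 0.010378 = 24.710378
  N ⇒ keep positive
  Longitude: 19′ + 34″ = 19.56667′; 164 + 19.56667/60 = 164.326111
  E ⇒ keep positive
Point 6:
  Latitude: split at 2 digits → 65° and 13.3852′; 65 + 13.3852/60 = 65.223087
  S → negative
  Longitude: degrees = first 3 digits = 76, minutes = 33.2073; 76 + 33.2073/60 = 76.553455
  E → positive

1. -78.91553, -0.26611
2. -89.83437, -0.93672
3. -62.69357, 34.88288
4. 0.94153, -0.30049
5. 24.71038, 164.32611
6. -65.22309, 76.55346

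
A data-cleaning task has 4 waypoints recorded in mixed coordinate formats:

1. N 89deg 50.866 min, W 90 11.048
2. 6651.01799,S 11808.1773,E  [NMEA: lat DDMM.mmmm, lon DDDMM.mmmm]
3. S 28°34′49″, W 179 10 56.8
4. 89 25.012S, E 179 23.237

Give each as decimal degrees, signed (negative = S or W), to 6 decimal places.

1. 89.847767, -90.184133
2. -66.850300, 118.136288
3. -28.580278, -179.182444
4. -89.416867, 179.387283

Point 1:
  φ: 89 + 50.866/60 = 89.8477667
  N → positive
  Lon: 90 + 11.048/60 = 90.1841333
  hemisphere W, so the sign is −
Point 2:
  Lat: split at 2 digits → 66° and 51.01799′; 66 + 51.01799/60 = 66.8502998
  hemisphere S, so the sign is −
  Longitude: degrees = first 3 digits = 118, minutes = 8.1773; 118 + 8.1773/60 = 118.1362883
  E ⇒ keep positive
Point 3:
  Lat: 34′ + 49″ = 34.81667′; 28 + 34.81667/60 = 28.5802778
  S → negative
  λ: 179° + 10/60 + 56.8/3600 = 179 + 0.166667 + 0.015778 = 179.1824444
  W ⇒ negate
Point 4:
  Lat: 89 + 25.012/60 = 89.4168667
  hemisphere S, so the sign is −
  Lon: 179 + 23.237/60 = 179.3872833
  E ⇒ keep positive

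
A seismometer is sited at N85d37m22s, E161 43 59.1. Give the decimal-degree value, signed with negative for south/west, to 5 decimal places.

Lat: 85 + 37/60 + 22/3600 = 85.622778
N ⇒ keep positive
Longitude: 161 + 43/60 + 59.1/3600 = 161.733083
E → positive

85.62278, 161.73308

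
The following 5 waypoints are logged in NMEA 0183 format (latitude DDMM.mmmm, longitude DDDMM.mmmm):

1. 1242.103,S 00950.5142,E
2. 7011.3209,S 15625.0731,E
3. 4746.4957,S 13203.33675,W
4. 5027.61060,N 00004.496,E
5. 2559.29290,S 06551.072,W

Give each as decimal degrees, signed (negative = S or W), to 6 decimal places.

Point 1:
  Lat: split at 2 digits → 12° and 42.103′; 12 + 42.103/60 = 12.7017167
  S ⇒ negate
  Longitude: split at 3 digits → 009° and 50.5142′; 9 + 50.5142/60 = 9.8419033
  E → positive
Point 2:
  Latitude: degrees = first 2 digits = 70, minutes = 11.3209; 70 + 11.3209/60 = 70.1886817
  hemisphere S, so the sign is −
  Lon: degrees = first 3 digits = 156, minutes = 25.0731; 156 + 25.0731/60 = 156.4178850
  E ⇒ keep positive
Point 3:
  Lat: split at 2 digits → 47° and 46.4957′; 47 + 46.4957/60 = 47.7749283
  S ⇒ negate
  λ: degrees = first 3 digits = 132, minutes = 3.33675; 132 + 3.33675/60 = 132.0556125
  hemisphere W, so the sign is −
Point 4:
  φ: degrees = first 2 digits = 50, minutes = 27.6106; 50 + 27.6106/60 = 50.4601767
  N ⇒ keep positive
  Longitude: degrees = first 3 digits = 0, minutes = 4.496; 0 + 4.496/60 = 0.0749333
  E ⇒ keep positive
Point 5:
  Latitude: degrees = first 2 digits = 25, minutes = 59.2929; 25 + 59.2929/60 = 25.9882150
  S → negative
  Lon: degrees = first 3 digits = 65, minutes = 51.072; 65 + 51.072/60 = 65.8512000
  hemisphere W, so the sign is −

1. -12.701717, 9.841903
2. -70.188682, 156.417885
3. -47.774928, -132.055613
4. 50.460177, 0.074933
5. -25.988215, -65.851200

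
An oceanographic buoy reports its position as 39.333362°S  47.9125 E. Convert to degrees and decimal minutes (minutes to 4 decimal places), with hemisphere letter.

39° 20.0017′ S, 47° 54.7500′ E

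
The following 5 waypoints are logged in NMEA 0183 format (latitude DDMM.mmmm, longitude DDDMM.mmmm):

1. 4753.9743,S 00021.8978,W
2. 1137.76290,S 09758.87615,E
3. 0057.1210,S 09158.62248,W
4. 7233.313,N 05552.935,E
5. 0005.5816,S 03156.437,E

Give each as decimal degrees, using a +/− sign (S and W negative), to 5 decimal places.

1. -47.89957, -0.36496
2. -11.62938, 97.98127
3. -0.95202, -91.97704
4. 72.55522, 55.88225
5. -0.09303, 31.94062

Point 1:
  φ: split at 2 digits → 47° and 53.9743′; 47 + 53.9743/60 = 47.899572
  hemisphere S, so the sign is −
  Longitude: degrees = first 3 digits = 0, minutes = 21.8978; 0 + 21.8978/60 = 0.364963
  W ⇒ negate
Point 2:
  φ: degrees = first 2 digits = 11, minutes = 37.7629; 11 + 37.7629/60 = 11.629382
  S → negative
  Longitude: degrees = first 3 digits = 97, minutes = 58.87615; 97 + 58.87615/60 = 97.981269
  E ⇒ keep positive
Point 3:
  Lat: split at 2 digits → 00° and 57.121′; 0 + 57.121/60 = 0.952017
  S ⇒ negate
  λ: split at 3 digits → 091° and 58.62248′; 91 + 58.62248/60 = 91.977041
  W → negative
Point 4:
  Lat: degrees = first 2 digits = 72, minutes = 33.313; 72 + 33.313/60 = 72.555217
  N ⇒ keep positive
  Lon: degrees = first 3 digits = 55, minutes = 52.935; 55 + 52.935/60 = 55.882250
  E ⇒ keep positive
Point 5:
  Lat: split at 2 digits → 00° and 5.5816′; 0 + 5.5816/60 = 0.093027
  S ⇒ negate
  λ: degrees = first 3 digits = 31, minutes = 56.437; 31 + 56.437/60 = 31.940617
  E ⇒ keep positive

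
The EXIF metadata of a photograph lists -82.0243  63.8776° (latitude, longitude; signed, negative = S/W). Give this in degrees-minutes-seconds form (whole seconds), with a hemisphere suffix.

Latitude is negative → S; |value| = 82.024300
Lat: 0.024300 × 60 = 1.45800′ → 1′, remainder × 60 = 27.48″
λ: 0.877600 × 60 = 52.65600′ → 52′, remainder × 60 = 39.36″

82°01′27″ S, 63°52′39″ E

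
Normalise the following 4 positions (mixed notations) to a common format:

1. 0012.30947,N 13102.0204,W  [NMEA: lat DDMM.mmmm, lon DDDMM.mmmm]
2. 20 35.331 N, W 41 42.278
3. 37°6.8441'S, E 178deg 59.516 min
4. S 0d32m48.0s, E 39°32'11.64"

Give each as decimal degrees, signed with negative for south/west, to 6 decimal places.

1. 0.205158, -131.033673
2. 20.588850, -41.704633
3. -37.114068, 178.991933
4. -0.546667, 39.536567

Point 1:
  φ: split at 2 digits → 00° and 12.30947′; 0 + 12.30947/60 = 0.2051578
  N → positive
  Lon: split at 3 digits → 131° and 2.0204′; 131 + 2.0204/60 = 131.0336733
  W → negative
Point 2:
  Latitude: 20 + 35.331/60 = 20.5888500
  N → positive
  Lon: 42.278′ = 0.704633°; total 41.7046333
  hemisphere W, so the sign is −
Point 3:
  Lat: 37 + 6.8441/60 = 37.1140683
  S → negative
  λ: 178 + 59.516/60 = 178.9919333
  E → positive
Point 4:
  Latitude: 32′ + 48″ = 32.80000′; 0 + 32.80000/60 = 0.5466667
  S → negative
  Lon: 39 + 32/60 + 11.64/3600 = 39.5365667
  E ⇒ keep positive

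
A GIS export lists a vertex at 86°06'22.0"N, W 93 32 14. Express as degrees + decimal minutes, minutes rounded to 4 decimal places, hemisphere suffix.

86° 6.3667′ N, 93° 32.2333′ W

Latitude: seconds/60 = 0.36667; minutes = 6 + 0.36667 = 6.366667
Longitude: 32 + 14/60 = 32.233333′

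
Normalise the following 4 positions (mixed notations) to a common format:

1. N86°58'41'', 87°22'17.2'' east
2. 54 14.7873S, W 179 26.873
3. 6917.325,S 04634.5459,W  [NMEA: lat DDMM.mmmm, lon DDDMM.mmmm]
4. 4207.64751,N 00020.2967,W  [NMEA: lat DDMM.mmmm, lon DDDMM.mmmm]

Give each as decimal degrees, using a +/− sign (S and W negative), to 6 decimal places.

Point 1:
  Lat: 58′ + 41″ = 58.68333′; 86 + 58.68333/60 = 86.9780556
  N ⇒ keep positive
  Lon: 87 + 22/60 + 17.2/3600 = 87.3714444
  E → positive
Point 2:
  Latitude: 54 + 14.7873/60 = 54.2464550
  S → negative
  λ: 26.873′ = 0.447883°; total 179.4478833
  hemisphere W, so the sign is −
Point 3:
  φ: degrees = first 2 digits = 69, minutes = 17.325; 69 + 17.325/60 = 69.2887500
  hemisphere S, so the sign is −
  λ: degrees = first 3 digits = 46, minutes = 34.5459; 46 + 34.5459/60 = 46.5757650
  W → negative
Point 4:
  φ: split at 2 digits → 42° and 7.64751′; 42 + 7.64751/60 = 42.1274585
  N → positive
  Longitude: split at 3 digits → 000° and 20.2967′; 0 + 20.2967/60 = 0.3382783
  hemisphere W, so the sign is −

1. 86.978056, 87.371444
2. -54.246455, -179.447883
3. -69.288750, -46.575765
4. 42.127459, -0.338278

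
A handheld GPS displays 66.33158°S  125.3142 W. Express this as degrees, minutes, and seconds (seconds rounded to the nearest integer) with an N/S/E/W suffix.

φ: 0.331580° → 19.89480′; 0.89480 × 60 = 53.69″
Lon: 0.314200° → 18.85200′; 0.85200 × 60 = 51.12″

66°19′54″ S, 125°18′51″ W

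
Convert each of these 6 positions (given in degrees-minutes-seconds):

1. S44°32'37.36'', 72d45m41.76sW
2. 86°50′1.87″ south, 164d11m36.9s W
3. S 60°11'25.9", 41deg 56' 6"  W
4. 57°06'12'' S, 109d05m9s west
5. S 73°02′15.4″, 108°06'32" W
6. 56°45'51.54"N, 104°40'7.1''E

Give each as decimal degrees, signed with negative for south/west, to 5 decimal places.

Point 1:
  Latitude: 44 + 32/60 + 37.36/3600 = 44.543711
  S ⇒ negate
  Longitude: 45′ + 41.76″ = 45.69600′; 72 + 45.69600/60 = 72.761600
  W ⇒ negate
Point 2:
  Lat: 50′ + 1.87″ = 50.03117′; 86 + 50.03117/60 = 86.833853
  S → negative
  λ: 11′ + 36.9″ = 11.61500′; 164 + 11.61500/60 = 164.193583
  W ⇒ negate
Point 3:
  Lat: 11′ + 25.9″ = 11.43167′; 60 + 11.43167/60 = 60.190528
  S → negative
  Longitude: 41° + 56/60 + 6/3600 = 41 + 0.933333 + 0.001667 = 41.935000
  W → negative
Point 4:
  Lat: 6′ + 12″ = 6.20000′; 57 + 6.20000/60 = 57.103333
  S ⇒ negate
  λ: 5′ + 9″ = 5.15000′; 109 + 5.15000/60 = 109.085833
  hemisphere W, so the sign is −
Point 5:
  Latitude: 73° + 2/60 + 15.4/3600 = 73 + 0.033333 + 0.004278 = 73.037611
  hemisphere S, so the sign is −
  Longitude: 108 + 6/60 + 32/3600 = 108.108889
  W → negative
Point 6:
  Latitude: 56 + 45/60 + 51.54/3600 = 56.764317
  N → positive
  Longitude: 40′ + 7.1″ = 40.11833′; 104 + 40.11833/60 = 104.668639
  E ⇒ keep positive

1. -44.54371, -72.76160
2. -86.83385, -164.19358
3. -60.19053, -41.93500
4. -57.10333, -109.08583
5. -73.03761, -108.10889
6. 56.76432, 104.66864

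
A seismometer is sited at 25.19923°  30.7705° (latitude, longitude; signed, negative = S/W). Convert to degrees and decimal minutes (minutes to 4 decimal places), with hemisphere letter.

φ: 25° + 0.199230 × 60 = 25° 11.953800′
λ: 30° + 0.770500 × 60 = 30° 46.230000′

25° 11.9538′ N, 30° 46.2300′ E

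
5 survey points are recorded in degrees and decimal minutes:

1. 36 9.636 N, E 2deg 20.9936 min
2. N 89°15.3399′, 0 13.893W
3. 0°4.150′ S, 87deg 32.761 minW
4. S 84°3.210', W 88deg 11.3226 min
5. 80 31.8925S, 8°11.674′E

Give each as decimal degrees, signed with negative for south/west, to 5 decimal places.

1. 36.16060, 2.34989
2. 89.25567, -0.23155
3. -0.06917, -87.54602
4. -84.05350, -88.18871
5. -80.53154, 8.19457

Point 1:
  φ: 36 + 9.636/60 = 36.160600
  N → positive
  Longitude: 20.9936′ = 0.349893°; total 2.349893
  E → positive
Point 2:
  Latitude: 15.3399′ = 0.255665°; total 89.255665
  N → positive
  Lon: 0 + 13.893/60 = 0.231550
  W ⇒ negate
Point 3:
  Latitude: 0 + 4.15/60 = 0.069167
  S → negative
  Longitude: 32.761′ = 0.546017°; total 87.546017
  hemisphere W, so the sign is −
Point 4:
  Latitude: 84 + 3.21/60 = 84.053500
  S ⇒ negate
  λ: 88 + 11.3226/60 = 88.188710
  hemisphere W, so the sign is −
Point 5:
  φ: 80 + 31.8925/60 = 80.531542
  hemisphere S, so the sign is −
  Lon: 8 + 11.674/60 = 8.194567
  E ⇒ keep positive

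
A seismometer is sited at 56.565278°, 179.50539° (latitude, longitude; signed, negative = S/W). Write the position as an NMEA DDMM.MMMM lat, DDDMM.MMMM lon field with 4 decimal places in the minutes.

φ: minutes = (56.565278 − 56) × 60 = 33.916680
Longitude: minutes = (179.505390 − 179) × 60 = 30.323400

5633.9167,N / 17930.3234,E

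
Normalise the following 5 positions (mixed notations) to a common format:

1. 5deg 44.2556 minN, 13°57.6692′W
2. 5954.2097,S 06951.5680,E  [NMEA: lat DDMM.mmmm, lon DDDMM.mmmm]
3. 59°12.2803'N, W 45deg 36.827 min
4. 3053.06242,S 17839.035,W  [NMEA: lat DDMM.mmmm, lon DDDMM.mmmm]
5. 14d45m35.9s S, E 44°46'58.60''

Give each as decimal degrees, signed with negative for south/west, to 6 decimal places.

Point 1:
  φ: 5 + 44.2556/60 = 5.7375933
  N → positive
  Longitude: 57.6692′ = 0.961153°; total 13.9611533
  hemisphere W, so the sign is −
Point 2:
  Lat: split at 2 digits → 59° and 54.2097′; 59 + 54.2097/60 = 59.9034950
  hemisphere S, so the sign is −
  λ: degrees = first 3 digits = 69, minutes = 51.568; 69 + 51.568/60 = 69.8594667
  E ⇒ keep positive
Point 3:
  Lat: 59 + 12.2803/60 = 59.2046717
  N ⇒ keep positive
  λ: 36.827′ = 0.613783°; total 45.6137833
  hemisphere W, so the sign is −
Point 4:
  Latitude: split at 2 digits → 30° and 53.06242′; 30 + 53.06242/60 = 30.8843737
  S ⇒ negate
  Longitude: split at 3 digits → 178° and 39.035′; 178 + 39.035/60 = 178.6505833
  hemisphere W, so the sign is −
Point 5:
  Latitude: 14 + 45/60 + 35.9/3600 = 14.7599722
  S ⇒ negate
  λ: 46′ + 58.6″ = 46.97667′; 44 + 46.97667/60 = 44.7829444
  E ⇒ keep positive

1. 5.737593, -13.961153
2. -59.903495, 69.859467
3. 59.204672, -45.613783
4. -30.884374, -178.650583
5. -14.759972, 44.782944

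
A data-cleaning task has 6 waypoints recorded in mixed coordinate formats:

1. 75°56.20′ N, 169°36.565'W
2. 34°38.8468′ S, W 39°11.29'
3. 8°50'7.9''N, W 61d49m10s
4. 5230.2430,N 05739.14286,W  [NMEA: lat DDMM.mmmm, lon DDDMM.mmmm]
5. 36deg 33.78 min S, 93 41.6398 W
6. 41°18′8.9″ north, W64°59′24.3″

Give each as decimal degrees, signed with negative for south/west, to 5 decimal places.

Point 1:
  Latitude: 56.2′ = 0.936667°; total 75.936667
  N ⇒ keep positive
  Longitude: 36.565′ = 0.609417°; total 169.609417
  hemisphere W, so the sign is −
Point 2:
  Latitude: 38.8468′ = 0.647447°; total 34.647447
  S ⇒ negate
  Lon: 11.29′ = 0.188167°; total 39.188167
  hemisphere W, so the sign is −
Point 3:
  φ: 8° + 50/60 + 7.9/3600 = 8 + 0.833333 + 0.002194 = 8.835528
  N → positive
  Lon: 49′ + 10″ = 49.16667′; 61 + 49.16667/60 = 61.819444
  hemisphere W, so the sign is −
Point 4:
  Lat: degrees = first 2 digits = 52, minutes = 30.243; 52 + 30.243/60 = 52.504050
  N ⇒ keep positive
  Lon: split at 3 digits → 057° and 39.14286′; 57 + 39.14286/60 = 57.652381
  hemisphere W, so the sign is −
Point 5:
  Latitude: 33.78′ = 0.563000°; total 36.563000
  hemisphere S, so the sign is −
  Longitude: 41.6398′ = 0.693997°; total 93.693997
  W → negative
Point 6:
  φ: 41 + 18/60 + 8.9/3600 = 41.302472
  N ⇒ keep positive
  Longitude: 64 + 59/60 + 24.3/3600 = 64.990083
  W ⇒ negate

1. 75.93667, -169.60942
2. -34.64745, -39.18817
3. 8.83553, -61.81944
4. 52.50405, -57.65238
5. -36.56300, -93.69400
6. 41.30247, -64.99008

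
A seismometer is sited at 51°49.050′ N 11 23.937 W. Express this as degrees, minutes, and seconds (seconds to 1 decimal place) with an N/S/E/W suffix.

φ: fractional minutes 0.05000 × 60 = 3.000″
λ: fractional minutes 0.93700 × 60 = 56.220″

51°49′3.0″ N, 11°23′56.2″ W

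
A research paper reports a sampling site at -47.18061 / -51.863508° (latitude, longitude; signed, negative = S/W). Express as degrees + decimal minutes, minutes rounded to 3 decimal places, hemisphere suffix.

47° 10.837′ S, 51° 51.810′ W

Latitude is negative → S; |value| = 47.180610
Lat: minutes = (47.180610 − 47) × 60 = 10.83660
Longitude is negative → W; |value| = 51.863508
Longitude: minutes = (51.863508 − 51) × 60 = 51.81048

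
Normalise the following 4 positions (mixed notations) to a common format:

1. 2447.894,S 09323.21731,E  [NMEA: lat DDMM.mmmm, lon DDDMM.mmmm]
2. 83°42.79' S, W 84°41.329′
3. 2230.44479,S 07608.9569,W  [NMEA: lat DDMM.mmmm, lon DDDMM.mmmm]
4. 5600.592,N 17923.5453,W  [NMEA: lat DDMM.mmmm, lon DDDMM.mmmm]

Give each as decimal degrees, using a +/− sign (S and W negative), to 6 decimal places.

1. -24.798233, 93.386955
2. -83.713167, -84.688817
3. -22.507413, -76.149282
4. 56.009867, -179.392422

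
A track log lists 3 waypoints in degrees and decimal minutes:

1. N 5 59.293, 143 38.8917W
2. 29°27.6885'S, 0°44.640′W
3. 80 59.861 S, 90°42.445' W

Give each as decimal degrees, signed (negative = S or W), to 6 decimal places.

Point 1:
  Lat: 5 + 59.293/60 = 5.9882167
  N → positive
  Lon: 143 + 38.8917/60 = 143.6481950
  hemisphere W, so the sign is −
Point 2:
  φ: 29 + 27.6885/60 = 29.4614750
  S ⇒ negate
  λ: 44.64′ = 0.744000°; total 0.7440000
  W → negative
Point 3:
  φ: 80 + 59.861/60 = 80.9976833
  S → negative
  Longitude: 42.445′ = 0.707417°; total 90.7074167
  W ⇒ negate

1. 5.988217, -143.648195
2. -29.461475, -0.744000
3. -80.997683, -90.707417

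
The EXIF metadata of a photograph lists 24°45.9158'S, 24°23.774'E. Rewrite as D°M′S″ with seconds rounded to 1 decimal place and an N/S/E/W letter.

Lat: 45.91580′ → 45′ and 0.91580 × 60 = 54.948″
Longitude: 23.77400′ → 23′ and 0.77400 × 60 = 46.440″

24°45′54.9″ S, 24°23′46.4″ E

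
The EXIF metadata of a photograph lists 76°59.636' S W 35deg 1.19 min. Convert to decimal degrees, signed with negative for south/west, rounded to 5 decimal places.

Lat: 59.636′ = 0.993933°; total 76.993933
S ⇒ negate
Lon: 35 + 1.19/60 = 35.019833
W ⇒ negate

-76.99393, -35.01983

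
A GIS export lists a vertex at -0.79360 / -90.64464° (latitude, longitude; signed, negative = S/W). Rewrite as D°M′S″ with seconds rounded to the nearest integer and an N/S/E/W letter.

Latitude is negative → S; |value| = 0.793600
φ: 0.793600 × 60 = 47.61600′ → 47′, remainder × 60 = 36.96″
Longitude is negative → W; |value| = 90.644640
Longitude: 0.644640° → 38.67840′; 0.67840 × 60 = 40.70″

0°47′37″ S, 90°38′41″ W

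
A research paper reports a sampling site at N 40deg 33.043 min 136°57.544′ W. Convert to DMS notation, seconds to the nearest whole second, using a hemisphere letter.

40°33′3″ N, 136°57′33″ W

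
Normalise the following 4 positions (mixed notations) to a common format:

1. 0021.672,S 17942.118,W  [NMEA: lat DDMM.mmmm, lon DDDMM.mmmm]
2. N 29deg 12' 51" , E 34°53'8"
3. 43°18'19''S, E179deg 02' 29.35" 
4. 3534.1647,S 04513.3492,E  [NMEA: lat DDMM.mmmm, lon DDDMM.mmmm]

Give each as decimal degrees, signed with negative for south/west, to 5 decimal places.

1. -0.36120, -179.70197
2. 29.21417, 34.88556
3. -43.30528, 179.04149
4. -35.56941, 45.22249

Point 1:
  φ: split at 2 digits → 00° and 21.672′; 0 + 21.672/60 = 0.361200
  hemisphere S, so the sign is −
  λ: degrees = first 3 digits = 179, minutes = 42.118; 179 + 42.118/60 = 179.701967
  W ⇒ negate
Point 2:
  φ: 12′ + 51″ = 12.85000′; 29 + 12.85000/60 = 29.214167
  N ⇒ keep positive
  Longitude: 34° + 53/60 + 8/3600 = 34 + 0.883333 + 0.002222 = 34.885556
  E → positive
Point 3:
  Latitude: 43 + 18/60 + 19/3600 = 43.305278
  S → negative
  Lon: 2′ + 29.35″ = 2.48917′; 179 + 2.48917/60 = 179.041486
  E → positive
Point 4:
  Latitude: split at 2 digits → 35° and 34.1647′; 35 + 34.1647/60 = 35.569412
  hemisphere S, so the sign is −
  λ: degrees = first 3 digits = 45, minutes = 13.3492; 45 + 13.3492/60 = 45.222487
  E ⇒ keep positive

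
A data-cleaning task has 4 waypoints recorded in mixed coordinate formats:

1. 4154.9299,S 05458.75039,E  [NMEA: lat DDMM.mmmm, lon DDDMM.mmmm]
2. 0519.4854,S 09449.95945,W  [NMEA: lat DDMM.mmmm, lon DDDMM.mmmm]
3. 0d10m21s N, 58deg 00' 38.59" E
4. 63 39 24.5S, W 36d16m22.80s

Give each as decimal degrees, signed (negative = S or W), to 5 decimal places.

Point 1:
  φ: degrees = first 2 digits = 41, minutes = 54.9299; 41 + 54.9299/60 = 41.915498
  S ⇒ negate
  Lon: split at 3 digits → 054° and 58.75039′; 54 + 58.75039/60 = 54.979173
  E → positive
Point 2:
  Latitude: split at 2 digits → 05° and 19.4854′; 5 + 19.4854/60 = 5.324757
  hemisphere S, so the sign is −
  Longitude: split at 3 digits → 094° and 49.95945′; 94 + 49.95945/60 = 94.832658
  hemisphere W, so the sign is −
Point 3:
  Latitude: 10′ + 21″ = 10.35000′; 0 + 10.35000/60 = 0.172500
  N → positive
  λ: 58° + 0/60 + 38.59/3600 = 58 + 0.000000 + 0.010719 = 58.010719
  E → positive
Point 4:
  Lat: 39′ + 24.5″ = 39.40833′; 63 + 39.40833/60 = 63.656806
  hemisphere S, so the sign is −
  λ: 36° + 16/60 + 22.8/3600 = 36 + 0.266667 + 0.006333 = 36.273000
  W ⇒ negate

1. -41.91550, 54.97917
2. -5.32476, -94.83266
3. 0.17250, 58.01072
4. -63.65681, -36.27300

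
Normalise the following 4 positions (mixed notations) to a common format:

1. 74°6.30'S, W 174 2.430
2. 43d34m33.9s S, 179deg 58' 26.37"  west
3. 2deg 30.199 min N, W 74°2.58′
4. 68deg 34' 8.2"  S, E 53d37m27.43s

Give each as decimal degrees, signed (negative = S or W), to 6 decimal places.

1. -74.105000, -174.040500
2. -43.576083, -179.973992
3. 2.503317, -74.043000
4. -68.568944, 53.624286

Point 1:
  Lat: 6.3′ = 0.105000°; total 74.1050000
  S ⇒ negate
  Longitude: 174 + 2.43/60 = 174.0405000
  W ⇒ negate
Point 2:
  Lat: 43° + 34/60 + 33.9/3600 = 43 + 0.566667 + 0.009417 = 43.5760833
  S ⇒ negate
  Lon: 179° + 58/60 + 26.37/3600 = 179 + 0.966667 + 0.007325 = 179.9739917
  W → negative
Point 3:
  Lat: 30.199′ = 0.503317°; total 2.5033167
  N ⇒ keep positive
  λ: 2.58′ = 0.043000°; total 74.0430000
  W → negative
Point 4:
  φ: 68 + 34/60 + 8.2/3600 = 68.5689444
  S ⇒ negate
  Longitude: 37′ + 27.43″ = 37.45717′; 53 + 37.45717/60 = 53.6242861
  E ⇒ keep positive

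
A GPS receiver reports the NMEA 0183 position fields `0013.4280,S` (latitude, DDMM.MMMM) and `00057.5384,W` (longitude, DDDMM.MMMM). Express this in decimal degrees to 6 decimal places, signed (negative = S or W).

Latitude: split at 2 digits → 00° and 13.428′; 0 + 13.428/60 = 0.2238000
hemisphere S, so the sign is −
λ: split at 3 digits → 000° and 57.5384′; 0 + 57.5384/60 = 0.9589733
hemisphere W, so the sign is −

-0.223800, -0.958973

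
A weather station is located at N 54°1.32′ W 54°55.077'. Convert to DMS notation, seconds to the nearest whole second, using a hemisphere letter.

φ: fractional minutes 0.32000 × 60 = 19.20″
λ: 55.07700′ → 55′ and 0.07700 × 60 = 4.62″

54°01′19″ N, 54°55′5″ W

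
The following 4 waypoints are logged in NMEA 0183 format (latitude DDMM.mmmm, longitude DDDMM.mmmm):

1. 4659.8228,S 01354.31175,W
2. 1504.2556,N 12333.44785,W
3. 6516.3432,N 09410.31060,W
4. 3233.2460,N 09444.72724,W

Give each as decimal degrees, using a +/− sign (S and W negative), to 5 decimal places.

1. -46.99705, -13.90520
2. 15.07093, -123.55746
3. 65.27239, -94.17184
4. 32.55410, -94.74545

Point 1:
  Latitude: degrees = first 2 digits = 46, minutes = 59.8228; 46 + 59.8228/60 = 46.997047
  S → negative
  Lon: split at 3 digits → 013° and 54.31175′; 13 + 54.31175/60 = 13.905196
  W → negative
Point 2:
  Latitude: split at 2 digits → 15° and 4.2556′; 15 + 4.2556/60 = 15.070927
  N → positive
  λ: split at 3 digits → 123° and 33.44785′; 123 + 33.44785/60 = 123.557464
  W → negative
Point 3:
  φ: split at 2 digits → 65° and 16.3432′; 65 + 16.3432/60 = 65.272387
  N ⇒ keep positive
  λ: split at 3 digits → 094° and 10.3106′; 94 + 10.3106/60 = 94.171843
  W ⇒ negate
Point 4:
  Latitude: degrees = first 2 digits = 32, minutes = 33.246; 32 + 33.246/60 = 32.554100
  N ⇒ keep positive
  λ: degrees = first 3 digits = 94, minutes = 44.72724; 94 + 44.72724/60 = 94.745454
  W → negative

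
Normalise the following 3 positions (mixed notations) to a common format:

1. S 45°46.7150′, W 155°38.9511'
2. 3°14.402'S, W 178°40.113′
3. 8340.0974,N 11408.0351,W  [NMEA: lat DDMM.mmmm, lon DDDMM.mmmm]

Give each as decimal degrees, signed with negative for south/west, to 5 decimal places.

1. -45.77858, -155.64919
2. -3.24003, -178.66855
3. 83.66829, -114.13392

Point 1:
  φ: 45 + 46.715/60 = 45.778583
  S → negative
  Longitude: 38.9511′ = 0.649185°; total 155.649185
  hemisphere W, so the sign is −
Point 2:
  Latitude: 3 + 14.402/60 = 3.240033
  S → negative
  λ: 40.113′ = 0.668550°; total 178.668550
  W ⇒ negate
Point 3:
  Lat: split at 2 digits → 83° and 40.0974′; 83 + 40.0974/60 = 83.668290
  N → positive
  Lon: degrees = first 3 digits = 114, minutes = 8.0351; 114 + 8.0351/60 = 114.133918
  W → negative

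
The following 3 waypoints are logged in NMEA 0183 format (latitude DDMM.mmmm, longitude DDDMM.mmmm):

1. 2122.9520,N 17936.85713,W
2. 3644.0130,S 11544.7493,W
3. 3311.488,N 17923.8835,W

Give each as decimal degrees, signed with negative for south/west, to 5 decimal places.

1. 21.38253, -179.61429
2. -36.73355, -115.74582
3. 33.19147, -179.39806

Point 1:
  Lat: split at 2 digits → 21° and 22.952′; 21 + 22.952/60 = 21.382533
  N ⇒ keep positive
  Longitude: split at 3 digits → 179° and 36.85713′; 179 + 36.85713/60 = 179.614286
  W → negative
Point 2:
  φ: split at 2 digits → 36° and 44.013′; 36 + 44.013/60 = 36.733550
  hemisphere S, so the sign is −
  λ: degrees = first 3 digits = 115, minutes = 44.7493; 115 + 44.7493/60 = 115.745822
  W ⇒ negate
Point 3:
  Lat: split at 2 digits → 33° and 11.488′; 33 + 11.488/60 = 33.191467
  N ⇒ keep positive
  Lon: split at 3 digits → 179° and 23.8835′; 179 + 23.8835/60 = 179.398058
  W ⇒ negate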